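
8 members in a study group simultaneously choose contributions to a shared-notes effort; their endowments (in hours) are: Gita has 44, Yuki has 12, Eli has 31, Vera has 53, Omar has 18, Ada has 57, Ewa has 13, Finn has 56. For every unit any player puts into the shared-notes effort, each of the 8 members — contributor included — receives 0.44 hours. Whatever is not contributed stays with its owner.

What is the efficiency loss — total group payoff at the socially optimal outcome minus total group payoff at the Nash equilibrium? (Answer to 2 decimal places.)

715.68 hours

The private return per contributed unit is 0.44 < 1 for everyone, so the Nash equilibrium is zero contribution and the group total is Σ E_j = 44 + 12 + 31 + 53 + 18 + 57 + 13 + 56 = 284.
Each contributed unit returns 3.520 to the group, so the social optimum is full contribution by everyone: group total = 3.520 × 284 = 999.68.
Efficiency loss = (3.520 − 1) × 284 = 715.68.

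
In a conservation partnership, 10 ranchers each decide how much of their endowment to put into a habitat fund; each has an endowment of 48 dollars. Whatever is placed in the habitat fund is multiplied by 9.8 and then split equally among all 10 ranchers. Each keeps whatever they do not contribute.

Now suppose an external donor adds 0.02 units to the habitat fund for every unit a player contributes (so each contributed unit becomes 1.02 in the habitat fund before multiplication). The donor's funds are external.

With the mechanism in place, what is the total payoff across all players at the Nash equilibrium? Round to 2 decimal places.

Even with the mechanism, each unit contributed returns only 9.8 × 1.02 / 10 = 0.9996 per unit of net cost, so contributing nothing is still dominant.
At the Nash equilibrium no one contributes; group total payoff = 10 × 48 = 480.

480.00 dollars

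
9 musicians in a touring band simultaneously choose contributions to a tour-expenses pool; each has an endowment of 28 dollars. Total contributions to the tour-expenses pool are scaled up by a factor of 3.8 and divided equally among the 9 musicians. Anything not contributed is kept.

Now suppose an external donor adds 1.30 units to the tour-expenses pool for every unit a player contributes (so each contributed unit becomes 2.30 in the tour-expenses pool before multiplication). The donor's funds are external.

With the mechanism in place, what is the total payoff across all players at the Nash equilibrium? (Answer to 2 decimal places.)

Even with the mechanism, each unit contributed returns only 3.8 × 2.30 / 9 = 0.9711 per unit of net cost, so contributing nothing is still dominant.
Everyone keeps their endowment and the group total is 9 × 28 = 252.

252.00 dollars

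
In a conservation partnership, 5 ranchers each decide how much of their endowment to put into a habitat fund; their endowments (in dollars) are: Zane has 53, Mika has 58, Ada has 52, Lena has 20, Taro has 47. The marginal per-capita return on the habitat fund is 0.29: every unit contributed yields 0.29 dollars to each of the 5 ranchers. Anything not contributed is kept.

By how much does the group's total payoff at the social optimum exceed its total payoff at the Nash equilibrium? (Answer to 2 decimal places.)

103.50 dollars

The private return per contributed unit is 0.29 < 1 for everyone, so the Nash equilibrium is zero contribution and the group total is Σ E_j = 53 + 58 + 52 + 20 + 47 = 230.
Each contributed unit returns 1.450 to the group, so the social optimum is full contribution by everyone: group total = 1.450 × 230 = 333.50.
Efficiency loss = (1.450 − 1) × 230 = 103.50.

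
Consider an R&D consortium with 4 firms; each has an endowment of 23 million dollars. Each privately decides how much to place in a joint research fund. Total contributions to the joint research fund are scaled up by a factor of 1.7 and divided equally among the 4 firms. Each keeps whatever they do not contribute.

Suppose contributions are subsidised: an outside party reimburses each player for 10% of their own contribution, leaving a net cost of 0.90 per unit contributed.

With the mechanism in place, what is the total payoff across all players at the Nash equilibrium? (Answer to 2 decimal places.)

The effective private return is (1.7/4) / 0.90 = 0.4722, which is still under 1, so the mechanism doesn't change anyone's dominant strategy: zero contribution.
Everyone keeps their endowment and the group total is 4 × 23 = 92.

92.00 million dollars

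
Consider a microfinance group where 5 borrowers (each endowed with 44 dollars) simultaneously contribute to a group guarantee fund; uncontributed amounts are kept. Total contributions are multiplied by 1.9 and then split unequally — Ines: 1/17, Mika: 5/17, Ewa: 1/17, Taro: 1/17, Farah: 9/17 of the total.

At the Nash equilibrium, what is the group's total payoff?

259.60 dollars

For player j, contributing a unit is worthwhile iff 1.9 × (j's share) ≥ 1, i.e. iff j's share is at least 0.5263.
Farah alone (share 9/17) is above the threshold, contributing 44; the remaining 4 contribute 0. Total contributed: 44.
The group guarantee fund pays out 1.9 × 44 = 83.60 in total (split across the unequal shares, but the aggregate is all that matters for the group sum).
The 4 free-riders keep 44 each, adding 176. Group total = 176 + 83.60 = 259.60.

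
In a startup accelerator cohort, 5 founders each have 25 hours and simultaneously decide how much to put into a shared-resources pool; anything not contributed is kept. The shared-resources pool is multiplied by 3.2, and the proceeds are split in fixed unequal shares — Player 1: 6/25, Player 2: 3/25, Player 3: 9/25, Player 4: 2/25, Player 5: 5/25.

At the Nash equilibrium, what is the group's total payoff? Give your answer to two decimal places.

Each unit j contributes comes back to j as 3.2 × (j's share), so j prefers to contribute only if that share exceeds 1/3.2 = 0.3125; otherwise keeping the unit dominates.
The only share above 0.3125 is Player 3's 9/25, contributing 25; the remaining 4 contribute 0. Total contributed: 25.
The shared-resources pool pays out 3.2 × 25 = 80.00 in total (split across the unequal shares, but the aggregate is all that matters for the group sum).
The 4 free-riders keep 25 each, adding 100. Group total = 100 + 80.00 = 180.00.

180.00 hours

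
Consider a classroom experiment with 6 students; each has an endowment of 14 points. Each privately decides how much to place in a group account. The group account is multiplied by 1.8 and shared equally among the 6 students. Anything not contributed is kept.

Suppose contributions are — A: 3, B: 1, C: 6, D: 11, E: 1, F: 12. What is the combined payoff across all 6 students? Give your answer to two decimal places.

111.20 points

Total contributed: 3 + 1 + 6 + 11 + 1 + 12 = 34; total kept: 6 × 14 − 34 = 50.
The group account pays out 1.8 × 34 = 61.20 in aggregate.
Group total = 50 + 61.20 = 111.20.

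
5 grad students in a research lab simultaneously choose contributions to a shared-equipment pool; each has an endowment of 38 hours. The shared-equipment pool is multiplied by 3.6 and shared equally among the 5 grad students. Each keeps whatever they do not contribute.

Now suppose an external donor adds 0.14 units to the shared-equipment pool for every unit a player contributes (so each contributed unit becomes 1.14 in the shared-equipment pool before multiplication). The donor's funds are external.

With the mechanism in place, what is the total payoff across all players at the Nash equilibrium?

The effective private return is 3.6 × 1.14 / 5 = 0.8208, which is still under 1, so the mechanism doesn't change anyone's dominant strategy: zero contribution.
Everyone keeps their endowment and the group total is 5 × 38 = 190.

190.00 hours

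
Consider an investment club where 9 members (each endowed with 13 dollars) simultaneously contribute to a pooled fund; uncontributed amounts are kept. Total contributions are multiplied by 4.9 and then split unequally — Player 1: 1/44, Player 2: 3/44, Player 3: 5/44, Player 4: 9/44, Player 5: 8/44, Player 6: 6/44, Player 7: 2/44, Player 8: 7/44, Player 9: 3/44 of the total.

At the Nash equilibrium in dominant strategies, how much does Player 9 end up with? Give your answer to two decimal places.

17.34 dollars

Each unit j contributes comes back to j as 4.9 × (j's share), so j prefers to contribute only if that share exceeds 1/4.9 = 0.2041; otherwise keeping the unit dominates.
Player 4 alone (share 9/44) is above the threshold, contributing 13; the remaining 8 contribute 0. Total contributed: 13.
Player 9 keeps 13 and receives 4.9 × 13 × 3/44 = 4.34 from the pooled fund, for a payoff of 17.34.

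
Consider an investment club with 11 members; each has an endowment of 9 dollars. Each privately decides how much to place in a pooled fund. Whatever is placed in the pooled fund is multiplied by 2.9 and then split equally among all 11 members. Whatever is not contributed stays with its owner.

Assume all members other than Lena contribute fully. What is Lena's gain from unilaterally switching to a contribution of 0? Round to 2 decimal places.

6.63 dollars

Switching from a contribution of 9 to 0 lets Lena keep an extra 9 dollars, but lowers the pooled fund by 9, which costs Lena their own share of that drop: 2.9/11 × 9 = 2.37.
Net gain = 9 − 2.37 = 6.63. The private return per contributed unit (0.2636) is below 1, so free-riding is indeed the best response regardless of what the others do.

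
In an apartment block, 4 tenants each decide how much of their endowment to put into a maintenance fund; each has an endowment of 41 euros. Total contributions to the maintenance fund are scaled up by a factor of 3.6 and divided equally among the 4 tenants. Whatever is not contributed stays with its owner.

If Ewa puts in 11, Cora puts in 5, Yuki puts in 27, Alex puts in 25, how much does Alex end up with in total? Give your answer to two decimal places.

77.20 euros

Total contributed: 11 + 5 + 27 + 25 = 68.
Each receives 3.6 × 68 / 4 = 61.20 from the maintenance fund.
Alex keeps 41 − 25 = 16, so Alex's payoff is 16 + 61.20 = 77.20.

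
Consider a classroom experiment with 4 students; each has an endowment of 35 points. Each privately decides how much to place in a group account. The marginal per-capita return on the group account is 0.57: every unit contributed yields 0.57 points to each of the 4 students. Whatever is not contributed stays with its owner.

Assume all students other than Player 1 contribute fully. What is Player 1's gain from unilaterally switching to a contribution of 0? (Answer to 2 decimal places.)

Switching from a contribution of 35 to 0 lets Player 1 keep an extra 35 points, but lowers the group account by 35, which costs Player 1 their own share of that drop: 0.57 × 35 = 19.95.
Net gain = 35 − 19.95 = 15.05. The private return per contributed unit (0.57) is below 1, so free-riding is indeed the best response regardless of what the others do.

15.05 points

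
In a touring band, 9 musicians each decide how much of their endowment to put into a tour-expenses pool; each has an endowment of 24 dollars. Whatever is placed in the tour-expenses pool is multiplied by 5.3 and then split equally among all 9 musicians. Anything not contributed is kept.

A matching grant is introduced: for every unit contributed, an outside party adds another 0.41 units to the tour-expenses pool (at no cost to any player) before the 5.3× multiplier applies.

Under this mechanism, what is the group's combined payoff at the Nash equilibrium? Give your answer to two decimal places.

216.00 dollars

With the mechanism, a contributed unit returns 5.3 × 1.41 / 9 = 0.8303 per unit of net cost — still below 1 — so contributing 0 remains dominant for every player.
At the Nash equilibrium no one contributes; group total payoff = 9 × 24 = 216.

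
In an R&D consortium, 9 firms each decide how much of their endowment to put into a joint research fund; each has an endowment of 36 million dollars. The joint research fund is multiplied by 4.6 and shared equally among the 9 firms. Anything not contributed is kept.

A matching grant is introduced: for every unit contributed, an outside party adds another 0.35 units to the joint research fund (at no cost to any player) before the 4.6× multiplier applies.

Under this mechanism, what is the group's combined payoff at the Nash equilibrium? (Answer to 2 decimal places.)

Even with the mechanism, each unit contributed returns only 4.6 × 1.35 / 9 = 0.6900 per unit of net cost, so contributing nothing is still dominant.
At the Nash equilibrium no one contributes; group total payoff = 9 × 36 = 324.

324.00 million dollars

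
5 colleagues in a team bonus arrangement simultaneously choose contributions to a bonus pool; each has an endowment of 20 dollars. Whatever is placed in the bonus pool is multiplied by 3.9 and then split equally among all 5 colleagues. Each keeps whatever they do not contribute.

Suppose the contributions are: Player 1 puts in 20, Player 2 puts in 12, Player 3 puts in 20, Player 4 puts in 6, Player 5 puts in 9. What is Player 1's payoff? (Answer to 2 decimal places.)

52.26 dollars

Total contributed: 20 + 12 + 20 + 6 + 9 = 67.
Each receives 3.9 × 67 / 5 = 52.26 from the bonus pool.
Player 1 keeps 20 − 20 = 0, so Player 1's payoff is 0 + 52.26 = 52.26.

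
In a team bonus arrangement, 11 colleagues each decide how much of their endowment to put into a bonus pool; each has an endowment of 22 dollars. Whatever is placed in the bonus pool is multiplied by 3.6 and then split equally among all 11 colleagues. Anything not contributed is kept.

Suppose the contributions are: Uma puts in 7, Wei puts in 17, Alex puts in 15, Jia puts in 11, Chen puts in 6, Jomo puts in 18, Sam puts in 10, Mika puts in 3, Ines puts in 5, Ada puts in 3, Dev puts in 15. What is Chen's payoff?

52.00 dollars

Total contributed: 7 + 17 + 15 + 11 + 6 + 18 + 10 + 3 + 5 + 3 + 15 = 110.
Each receives 3.6 × 110 / 11 = 36.00 from the bonus pool.
Chen keeps 22 − 6 = 16, so Chen's payoff is 16 + 36.00 = 52.00.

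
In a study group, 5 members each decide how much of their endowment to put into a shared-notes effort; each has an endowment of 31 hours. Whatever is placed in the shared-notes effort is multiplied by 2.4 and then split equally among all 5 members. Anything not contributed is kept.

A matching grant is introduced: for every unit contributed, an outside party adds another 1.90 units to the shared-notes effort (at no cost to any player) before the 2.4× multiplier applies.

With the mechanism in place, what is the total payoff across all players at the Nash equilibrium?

The effective private return per unit is now 2.4 × 2.90 / 5 = 1.3920 > 1, so every player's dominant strategy flips to full contribution.
At the Nash equilibrium everyone contributes 31. Group total payoff = 2.4 × 2.90 × 155 = 1078.80.

1078.80 hours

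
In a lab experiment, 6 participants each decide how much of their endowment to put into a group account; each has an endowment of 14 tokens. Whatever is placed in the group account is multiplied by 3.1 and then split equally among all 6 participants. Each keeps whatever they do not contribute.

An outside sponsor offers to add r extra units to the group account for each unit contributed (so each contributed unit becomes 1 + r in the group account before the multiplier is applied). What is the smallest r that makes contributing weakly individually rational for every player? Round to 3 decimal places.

With matching at rate r, one contributed unit becomes (1 + r) in the group account and returns 3.1 × (1 + r) / 6 to the contributor.
Setting this equal to 1: 1 + r = 6/3.1 = 1.9355.
So the minimum matching rate is r = 1.9355 − 1 = 0.935.

0.935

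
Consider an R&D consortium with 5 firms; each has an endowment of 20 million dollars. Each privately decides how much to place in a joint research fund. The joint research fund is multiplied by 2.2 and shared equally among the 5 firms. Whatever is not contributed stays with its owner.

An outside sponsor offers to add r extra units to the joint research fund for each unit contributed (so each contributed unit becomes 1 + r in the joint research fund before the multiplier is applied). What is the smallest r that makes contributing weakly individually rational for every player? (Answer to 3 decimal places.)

1.273

With matching at rate r, one contributed unit becomes (1 + r) in the joint research fund and returns 2.2 × (1 + r) / 5 to the contributor.
Setting this equal to 1: 1 + r = 5/2.2 = 2.2727.
So the minimum matching rate is r = 2.2727 − 1 = 1.273.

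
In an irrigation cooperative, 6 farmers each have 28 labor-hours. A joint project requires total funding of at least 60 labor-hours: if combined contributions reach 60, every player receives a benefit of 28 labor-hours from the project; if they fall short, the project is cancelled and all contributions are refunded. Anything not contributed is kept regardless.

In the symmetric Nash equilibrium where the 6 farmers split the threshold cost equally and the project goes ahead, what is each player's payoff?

Equal share of the threshold: 60/6 = 10.
At this profile no one gains by cutting their contribution: any cut drops the total below 60, the project is cancelled, contributions are refunded, and the deviator ends with 28, which is less than 28 − 10 + 28 = 46. Contributing more than 10 just wastes the excess. So contributing exactly 10 is a best response.
Each player's payoff: 28 − 10 + 28 = 46.

46 labor-hours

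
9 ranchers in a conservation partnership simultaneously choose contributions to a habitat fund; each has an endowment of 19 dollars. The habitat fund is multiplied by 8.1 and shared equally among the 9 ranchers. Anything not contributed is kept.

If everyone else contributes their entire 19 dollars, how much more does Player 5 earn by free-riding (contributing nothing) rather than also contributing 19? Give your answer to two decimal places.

Switching from a contribution of 19 to 0 lets Player 5 keep an extra 19 dollars, but lowers the habitat fund by 19, which costs Player 5 their own share of that drop: 8.1/9 × 19 = 17.10.
Net gain = 19 − 17.10 = 1.90. The private return per contributed unit (0.9000) is below 1, so free-riding is indeed the best response regardless of what the others do.

1.90 dollars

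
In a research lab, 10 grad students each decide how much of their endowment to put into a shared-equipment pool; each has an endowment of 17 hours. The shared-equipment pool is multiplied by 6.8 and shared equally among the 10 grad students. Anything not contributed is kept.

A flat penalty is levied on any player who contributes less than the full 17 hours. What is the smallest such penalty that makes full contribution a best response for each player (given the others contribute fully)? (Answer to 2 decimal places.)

5.44 hours

Given the others contribute fully, the best deviation is to contribute 0 (any partial contribution still incurs the fine and gives up units whose private return 0.6800 is below 1).
Deviating from 17 to 0 saves 17 hours but forfeits the deviator's share of the drop in the shared-equipment pool: 6.8/10 × 17 = 11.56.
So the deviation gain is 17 − 11.56 = 5.44, and the fine must be at least 5.44 hours to wipe it out.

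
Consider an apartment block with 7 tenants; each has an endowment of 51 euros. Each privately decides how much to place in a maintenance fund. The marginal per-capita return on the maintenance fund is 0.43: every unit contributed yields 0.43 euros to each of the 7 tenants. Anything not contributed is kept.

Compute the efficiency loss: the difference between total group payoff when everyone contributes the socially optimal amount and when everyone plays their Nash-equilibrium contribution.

717.57 euros

The private return per contributed unit is 0.43 < 1, so contributing 0 is dominant for every player. At the Nash equilibrium everyone keeps their 51, and the group total is 7 × 51 = 357.
Each contributed unit returns 3.010 to the group as a whole (0.43 to each of 7 players), which exceeds 1, so the social optimum is full contribution: group total = 3.010 × 357 = 1074.57.
Efficiency loss = 1074.57 − 357 = 717.57.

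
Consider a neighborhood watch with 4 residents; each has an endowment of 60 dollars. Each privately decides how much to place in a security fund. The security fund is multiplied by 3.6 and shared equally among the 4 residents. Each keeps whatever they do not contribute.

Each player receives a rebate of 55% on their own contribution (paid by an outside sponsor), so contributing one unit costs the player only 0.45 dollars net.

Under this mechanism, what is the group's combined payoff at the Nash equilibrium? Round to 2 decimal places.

With the mechanism, a contributed unit returns (3.6/4) / 0.45 = 2.0000 per unit of net cost to the contributor — now above 1 — so contributing fully is weakly dominant for every player.
At the Nash equilibrium everyone contributes 60. Group total payoff = 4 × (60 × 0.55 + 3.6 × 60) = 996.00.

996.00 dollars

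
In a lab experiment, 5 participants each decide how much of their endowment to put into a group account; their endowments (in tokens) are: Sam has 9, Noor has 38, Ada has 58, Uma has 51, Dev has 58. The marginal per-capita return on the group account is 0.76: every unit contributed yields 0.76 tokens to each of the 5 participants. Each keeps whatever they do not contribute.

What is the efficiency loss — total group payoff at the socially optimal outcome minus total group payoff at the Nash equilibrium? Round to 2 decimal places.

The private return per contributed unit is 0.76 < 1 for everyone, so the Nash equilibrium is zero contribution and the group total is Σ E_j = 9 + 38 + 58 + 51 + 58 = 214.
Each contributed unit returns 3.800 to the group, so the social optimum is full contribution by everyone: group total = 3.800 × 214 = 813.20.
Efficiency loss = (3.800 − 1) × 214 = 599.20.

599.20 tokens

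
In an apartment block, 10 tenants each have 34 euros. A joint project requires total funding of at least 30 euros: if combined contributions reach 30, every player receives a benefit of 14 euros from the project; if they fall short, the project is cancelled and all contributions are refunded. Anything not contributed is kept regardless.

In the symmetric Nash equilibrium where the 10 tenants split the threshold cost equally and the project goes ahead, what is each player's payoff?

45 euros

Equal share of the threshold: 30/10 = 3.
At this profile no one gains by cutting their contribution: any cut drops the total below 30, the project is cancelled, contributions are refunded, and the deviator ends with 34, which is less than 34 − 3 + 14 = 45. Contributing more than 3 just wastes the excess. So contributing exactly 3 is a best response.
Each player's payoff: 34 − 3 + 14 = 45.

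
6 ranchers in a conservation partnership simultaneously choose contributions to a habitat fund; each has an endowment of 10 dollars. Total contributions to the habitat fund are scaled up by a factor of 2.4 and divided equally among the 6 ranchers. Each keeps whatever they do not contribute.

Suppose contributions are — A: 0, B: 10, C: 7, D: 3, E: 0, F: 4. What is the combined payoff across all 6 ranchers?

93.60 dollars

Total contributed: 0 + 10 + 7 + 3 + 0 + 4 = 24; total kept: 6 × 10 − 24 = 36.
The habitat fund pays out 2.4 × 24 = 57.60 in aggregate.
Group total = 36 + 57.60 = 93.60.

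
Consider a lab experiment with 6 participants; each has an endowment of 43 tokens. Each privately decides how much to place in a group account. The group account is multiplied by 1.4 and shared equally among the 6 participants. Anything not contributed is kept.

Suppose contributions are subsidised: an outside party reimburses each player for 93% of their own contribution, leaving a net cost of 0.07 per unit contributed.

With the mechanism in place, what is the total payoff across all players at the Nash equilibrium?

601.14 tokens

The effective private return per unit is now (1.4/6) / 0.07 = 3.3333 > 1, so every player's dominant strategy flips to full contribution.
So the Nash equilibrium is full contribution by all 6; the group earns 6 × (43 × 0.93 + 1.4 × 43) = 601.14.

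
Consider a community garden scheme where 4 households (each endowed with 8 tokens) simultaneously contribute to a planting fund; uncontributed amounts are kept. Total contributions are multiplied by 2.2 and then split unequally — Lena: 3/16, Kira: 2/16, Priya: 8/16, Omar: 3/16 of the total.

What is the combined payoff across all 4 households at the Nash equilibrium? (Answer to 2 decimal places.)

41.60 tokens

A player with share s gets back 2.2·s per unit contributed, so full contribution is dominant for anyone with s > 1/2.2 = 0.4545 and zero contribution is dominant for anyone below.
Only Priya (8/16) clears that bar, contributing 8; the remaining 3 contribute 0. Total contributed: 8.
The planting fund pays out 2.2 × 8 = 17.60 in total (split across the unequal shares, but the aggregate is all that matters for the group sum).
The 3 free-riders keep 8 each, adding 24. Group total = 24 + 17.60 = 41.60.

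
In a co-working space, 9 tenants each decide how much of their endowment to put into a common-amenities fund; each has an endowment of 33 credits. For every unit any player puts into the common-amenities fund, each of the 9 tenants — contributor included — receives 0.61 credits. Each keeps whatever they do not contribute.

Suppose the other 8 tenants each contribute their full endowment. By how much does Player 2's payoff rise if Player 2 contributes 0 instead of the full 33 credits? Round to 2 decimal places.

12.87 credits

Switching from a contribution of 33 to 0 lets Player 2 keep an extra 33 credits, but lowers the common-amenities fund by 33, which costs Player 2 their own share of that drop: 0.61 × 33 = 20.13.
Net gain = 33 − 20.13 = 12.87. The private return per contributed unit (0.61) is below 1, so free-riding is indeed the best response regardless of what the others do.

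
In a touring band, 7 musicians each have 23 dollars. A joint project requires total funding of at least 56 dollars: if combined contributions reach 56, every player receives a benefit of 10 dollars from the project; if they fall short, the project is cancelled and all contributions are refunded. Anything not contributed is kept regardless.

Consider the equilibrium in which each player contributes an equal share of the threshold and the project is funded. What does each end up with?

25 dollars

Equal share of the threshold: 56/7 = 8.
At this profile no one gains by cutting their contribution: any cut drops the total below 56, the project is cancelled, contributions are refunded, and the deviator ends with 23, which is less than 23 − 8 + 10 = 25. Contributing more than 8 just wastes the excess. So contributing exactly 8 is a best response.
Each player's payoff: 23 − 8 + 10 = 25.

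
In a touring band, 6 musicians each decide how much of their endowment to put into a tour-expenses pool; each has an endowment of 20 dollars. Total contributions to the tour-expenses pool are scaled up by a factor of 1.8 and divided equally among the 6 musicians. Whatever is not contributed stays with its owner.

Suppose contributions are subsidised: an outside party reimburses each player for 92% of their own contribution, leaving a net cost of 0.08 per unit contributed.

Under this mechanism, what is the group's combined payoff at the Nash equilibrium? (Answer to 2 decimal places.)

The effective private return per unit is now (1.8/6) / 0.08 = 3.7500 > 1, so every player's dominant strategy flips to full contribution.
So the Nash equilibrium is full contribution by all 6; the group earns 6 × (20 × 0.92 + 1.8 × 20) = 326.40.

326.40 dollars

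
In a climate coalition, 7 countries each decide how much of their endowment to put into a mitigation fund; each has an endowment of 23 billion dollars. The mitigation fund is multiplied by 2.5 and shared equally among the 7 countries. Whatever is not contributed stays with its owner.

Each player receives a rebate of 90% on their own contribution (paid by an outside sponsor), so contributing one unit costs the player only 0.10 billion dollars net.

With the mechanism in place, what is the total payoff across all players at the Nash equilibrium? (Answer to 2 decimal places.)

547.40 billion dollars

The effective private return per unit is now (2.5/7) / 0.10 = 3.5714 > 1, so every player's dominant strategy flips to full contribution.
At the Nash equilibrium everyone contributes 23. Group total payoff = 7 × (23 × 0.90 + 2.5 × 23) = 547.40.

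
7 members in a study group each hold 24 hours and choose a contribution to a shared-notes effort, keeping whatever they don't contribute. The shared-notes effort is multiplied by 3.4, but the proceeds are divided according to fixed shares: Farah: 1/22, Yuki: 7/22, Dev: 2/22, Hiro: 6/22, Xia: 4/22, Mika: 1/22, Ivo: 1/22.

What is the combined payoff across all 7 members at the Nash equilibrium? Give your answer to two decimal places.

For player j, contributing a unit is worthwhile iff 3.4 × (j's share) ≥ 1, i.e. iff j's share is at least 0.2941.
The only share above 0.2941 is Yuki's 7/22, contributing 24; the remaining 6 contribute 0. Total contributed: 24.
The shared-notes effort pays out 3.4 × 24 = 81.60 in total (split across the unequal shares, but the aggregate is all that matters for the group sum).
The 6 free-riders keep 24 each, adding 144. Group total = 144 + 81.60 = 225.60.

225.60 hours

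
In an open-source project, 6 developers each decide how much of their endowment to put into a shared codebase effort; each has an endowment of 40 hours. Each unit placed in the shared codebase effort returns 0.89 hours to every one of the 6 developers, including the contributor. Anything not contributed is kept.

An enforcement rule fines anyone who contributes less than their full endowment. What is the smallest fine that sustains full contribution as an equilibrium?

4.40 hours

Given the others contribute fully, the best deviation is to contribute 0 (any partial contribution still incurs the fine and gives up units whose private return 0.89 is below 1).
Deviating from 40 to 0 saves 40 hours but forfeits the deviator's share of the drop in the shared codebase effort: 0.89 × 40 = 35.60.
So the deviation gain is 40 − 35.60 = 4.40, and the fine must be at least 4.40 hours to wipe it out.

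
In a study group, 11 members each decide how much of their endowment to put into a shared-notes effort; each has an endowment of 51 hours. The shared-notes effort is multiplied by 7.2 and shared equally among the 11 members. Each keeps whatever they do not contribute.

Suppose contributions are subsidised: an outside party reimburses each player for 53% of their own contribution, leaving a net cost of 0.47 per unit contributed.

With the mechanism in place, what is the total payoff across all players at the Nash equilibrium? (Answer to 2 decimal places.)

The effective private return per unit is now (7.2/11) / 0.47 = 1.3926 > 1, so every player's dominant strategy flips to full contribution.
At the Nash equilibrium everyone contributes 51. Group total payoff = 11 × (51 × 0.53 + 7.2 × 51) = 4336.53.

4336.53 hours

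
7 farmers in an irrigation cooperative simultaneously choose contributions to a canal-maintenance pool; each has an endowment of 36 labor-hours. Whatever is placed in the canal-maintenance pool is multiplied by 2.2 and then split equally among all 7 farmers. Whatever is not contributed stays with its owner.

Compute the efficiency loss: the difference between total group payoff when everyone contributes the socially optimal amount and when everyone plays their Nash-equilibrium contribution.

Each contributed unit returns 2.2/7 = 0.3143 to its contributor — below 1 — so contributing 0 is dominant for every player. At the Nash equilibrium everyone keeps their 36, and the group total is 7 × 36 = 252.
Each contributed unit returns 2.200 to the group as a whole (0.3143 to each of 7 players), which exceeds 1, so the social optimum is full contribution: group total = 2.200 × 252 = 554.40.
Efficiency loss = 554.40 − 252 = 302.40.

302.40 labor-hours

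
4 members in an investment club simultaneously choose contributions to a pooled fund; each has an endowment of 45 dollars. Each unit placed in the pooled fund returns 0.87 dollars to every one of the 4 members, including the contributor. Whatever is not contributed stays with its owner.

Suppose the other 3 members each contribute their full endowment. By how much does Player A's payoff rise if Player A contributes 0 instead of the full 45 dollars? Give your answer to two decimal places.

Switching from a contribution of 45 to 0 lets Player A keep an extra 45 dollars, but lowers the pooled fund by 45, which costs Player A their own share of that drop: 0.87 × 45 = 39.15.
Net gain = 45 − 39.15 = 5.85. The private return per contributed unit (0.87) is below 1, so free-riding is indeed the best response regardless of what the others do.

5.85 dollars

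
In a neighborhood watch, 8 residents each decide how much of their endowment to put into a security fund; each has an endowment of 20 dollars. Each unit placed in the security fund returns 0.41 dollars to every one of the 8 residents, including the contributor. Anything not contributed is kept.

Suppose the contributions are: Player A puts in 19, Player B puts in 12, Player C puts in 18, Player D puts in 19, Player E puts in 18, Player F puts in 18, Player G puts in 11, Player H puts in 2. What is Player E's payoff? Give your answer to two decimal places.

49.97 dollars

Total contributed: 19 + 12 + 18 + 19 + 18 + 18 + 11 + 2 = 117.
Each receives 0.41 × 117 = 47.97 from the security fund.
Player E keeps 20 − 18 = 2, so Player E's payoff is 2 + 47.97 = 49.97.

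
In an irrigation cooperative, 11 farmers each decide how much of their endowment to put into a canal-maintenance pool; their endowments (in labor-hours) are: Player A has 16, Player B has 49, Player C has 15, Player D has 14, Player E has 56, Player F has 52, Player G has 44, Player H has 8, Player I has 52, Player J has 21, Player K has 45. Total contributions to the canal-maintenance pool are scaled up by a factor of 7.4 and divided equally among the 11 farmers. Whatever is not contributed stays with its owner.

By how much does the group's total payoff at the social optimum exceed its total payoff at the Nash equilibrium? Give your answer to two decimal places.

The private return per contributed unit is 7.4/11 = 0.6727 < 1 for every player regardless of endowment, so the Nash equilibrium is zero contribution and the group total is Σ E_j = 16 + 49 + 15 + 14 + 56 + 52 + 44 + 8 + 52 + 21 + 45 = 372.
Each contributed unit returns 7.400 to the group, so the social optimum is full contribution by everyone: group total = 7.400 × 372 = 2752.80.
Efficiency loss = (7.400 − 1) × 372 = 2380.80.

2380.80 labor-hours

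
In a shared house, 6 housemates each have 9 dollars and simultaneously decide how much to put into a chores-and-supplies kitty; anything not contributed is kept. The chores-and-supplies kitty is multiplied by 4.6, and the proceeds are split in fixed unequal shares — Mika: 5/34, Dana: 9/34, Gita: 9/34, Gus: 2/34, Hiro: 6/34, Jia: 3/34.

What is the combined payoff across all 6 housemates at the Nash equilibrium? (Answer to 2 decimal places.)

118.80 dollars

A player with share s gets back 4.6·s per unit contributed, so full contribution is dominant for anyone with s > 1/4.6 = 0.2174 and zero contribution is dominant for anyone below.
The shares above 0.2174 belong to Dana and Gita, contributing 9 each; the remaining 4 contribute 0. Total contributed: 18.
The chores-and-supplies kitty pays out 4.6 × 18 = 82.80 in total (split across the unequal shares, but the aggregate is all that matters for the group sum).
The 4 free-riders keep 9 each, adding 36. Group total = 36 + 82.80 = 118.80.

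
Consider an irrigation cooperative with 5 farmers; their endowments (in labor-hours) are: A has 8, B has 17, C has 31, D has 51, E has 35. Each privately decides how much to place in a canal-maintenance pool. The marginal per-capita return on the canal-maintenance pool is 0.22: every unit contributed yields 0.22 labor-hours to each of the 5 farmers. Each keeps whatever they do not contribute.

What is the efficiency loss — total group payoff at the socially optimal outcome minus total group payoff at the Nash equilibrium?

14.20 labor-hours

The private return per contributed unit is 0.22 < 1 for everyone, so the Nash equilibrium is zero contribution and the group total is Σ E_j = 8 + 17 + 31 + 51 + 35 = 142.
Each contributed unit returns 1.100 to the group, so the social optimum is full contribution by everyone: group total = 1.100 × 142 = 156.20.
Efficiency loss = (1.100 − 1) × 142 = 14.20.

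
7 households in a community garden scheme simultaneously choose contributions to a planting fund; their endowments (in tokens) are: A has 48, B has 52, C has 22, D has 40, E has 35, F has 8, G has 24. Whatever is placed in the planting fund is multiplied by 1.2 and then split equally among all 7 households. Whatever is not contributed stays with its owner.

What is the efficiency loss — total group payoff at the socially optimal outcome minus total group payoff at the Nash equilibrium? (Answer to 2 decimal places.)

The private return per contributed unit is 1.2/7 = 0.1714 < 1 for every player regardless of endowment, so the Nash equilibrium is zero contribution and the group total is Σ E_j = 48 + 52 + 22 + 40 + 35 + 8 + 24 = 229.
Each contributed unit returns 1.200 to the group, so the social optimum is full contribution by everyone: group total = 1.200 × 229 = 274.80.
Efficiency loss = (1.200 − 1) × 229 = 45.80.

45.80 tokens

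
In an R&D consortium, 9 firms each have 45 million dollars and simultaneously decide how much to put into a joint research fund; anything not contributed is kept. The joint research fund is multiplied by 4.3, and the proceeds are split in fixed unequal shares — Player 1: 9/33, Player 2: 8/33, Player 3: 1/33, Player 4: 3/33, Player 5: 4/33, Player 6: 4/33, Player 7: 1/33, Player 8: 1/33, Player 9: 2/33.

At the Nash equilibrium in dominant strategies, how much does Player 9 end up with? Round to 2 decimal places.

A player with share s gets back 4.3·s per unit contributed, so full contribution is dominant for anyone with s > 1/4.3 = 0.2326 and zero contribution is dominant for anyone below.
Player 1 and Player 2 clear that bar, contributing 45 each; the remaining 7 contribute 0. Total contributed: 90.
Player 9 keeps 45 and receives 4.3 × 90 × 2/33 = 23.45 from the joint research fund, for a payoff of 68.45.

68.45 million dollars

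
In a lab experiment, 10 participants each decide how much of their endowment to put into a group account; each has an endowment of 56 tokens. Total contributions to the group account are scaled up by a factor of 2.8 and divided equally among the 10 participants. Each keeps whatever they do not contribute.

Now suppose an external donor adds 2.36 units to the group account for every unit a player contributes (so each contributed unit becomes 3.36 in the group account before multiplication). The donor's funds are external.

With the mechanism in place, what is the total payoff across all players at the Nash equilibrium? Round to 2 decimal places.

560.00 tokens

With the mechanism, a contributed unit returns 2.8 × 3.36 / 10 = 0.9408 per unit of net cost — still below 1 — so contributing 0 remains dominant for every player.
Everyone keeps their endowment and the group total is 10 × 56 = 560.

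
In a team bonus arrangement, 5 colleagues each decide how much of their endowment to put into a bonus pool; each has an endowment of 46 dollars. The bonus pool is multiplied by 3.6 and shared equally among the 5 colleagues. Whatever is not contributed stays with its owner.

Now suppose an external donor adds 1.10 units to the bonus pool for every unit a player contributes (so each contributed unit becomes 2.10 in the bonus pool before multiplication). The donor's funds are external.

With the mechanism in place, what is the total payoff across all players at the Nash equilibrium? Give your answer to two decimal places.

1738.80 dollars

The effective private return per unit is now 3.6 × 2.10 / 5 = 1.5120 > 1, so every player's dominant strategy flips to full contribution.
So the Nash equilibrium is full contribution by all 5; the group earns 3.6 × 2.10 × 230 = 1738.80.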